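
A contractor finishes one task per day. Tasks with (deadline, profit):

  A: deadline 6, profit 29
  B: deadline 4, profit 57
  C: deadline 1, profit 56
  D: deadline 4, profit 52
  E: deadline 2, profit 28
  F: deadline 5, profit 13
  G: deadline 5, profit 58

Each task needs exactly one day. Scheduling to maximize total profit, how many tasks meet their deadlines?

6

Profit order: G=58 B=57 C=56 D=52 A=29 E=28 F=13
Assign: G→slot 5, B→slot 4, C→slot 1, D→slot 3, A→slot 6, E→slot 2, F skipped.
Slots: [1:C] [2:E] [3:D] [4:B] [5:G] [6:A]
6 of 7 scheduled.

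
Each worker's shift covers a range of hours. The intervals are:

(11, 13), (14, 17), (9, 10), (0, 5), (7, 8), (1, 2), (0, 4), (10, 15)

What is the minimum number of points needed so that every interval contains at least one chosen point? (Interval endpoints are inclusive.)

Sorted: [1,2] [0,4] [0,5] [7,8] [9,10] [11,13] [10,15] [14,17]
{[1,2],[0,4],[0,5]} hit by 2; {[7,8]} hit by 8; {[9,10]} hit by 10; {[11,13],[10,15]} hit by 13; {[14,17]} hit by 17.
Points: 2, 8, 10, 13, 17 (5 total).

5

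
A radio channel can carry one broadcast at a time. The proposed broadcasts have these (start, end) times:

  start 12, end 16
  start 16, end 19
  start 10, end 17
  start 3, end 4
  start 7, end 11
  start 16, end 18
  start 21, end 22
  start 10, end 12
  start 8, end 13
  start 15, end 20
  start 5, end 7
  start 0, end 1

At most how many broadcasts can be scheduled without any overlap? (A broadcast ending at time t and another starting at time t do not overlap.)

7

Greedy by earliest finish: after sorting by end time, pick each interval compatible with the last pick.
Sorted by end: (0,1)  (3,4)  (5,7)  (7,11)  (10,12)  (8,13)  (12,16)  (10,17)  (16,18)  (16,19)  (15,20)  (21,22)
take (0,1); take (3,4); take (5,7); take (7,11); skip (8,13); take (12,16); skip (10,17); take (16,18); skip (16,19); take (21,22).
Selected 7 broadcasts.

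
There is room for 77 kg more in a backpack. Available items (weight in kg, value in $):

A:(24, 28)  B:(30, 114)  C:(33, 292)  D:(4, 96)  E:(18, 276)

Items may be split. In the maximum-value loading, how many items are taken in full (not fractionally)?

Greedy by value/weight ratio, highest first.
Ratios (sorted): D 24.00, E 15.33, C 8.85, B 3.80, A 1.17
take D (4 @ 96); take E (18 @ 276); take C (33 @ 292); take 22/30 of B → 83.60. Capacity used 77/77.
3 item(s) taken whole; one partial (take 22/30 of B).

3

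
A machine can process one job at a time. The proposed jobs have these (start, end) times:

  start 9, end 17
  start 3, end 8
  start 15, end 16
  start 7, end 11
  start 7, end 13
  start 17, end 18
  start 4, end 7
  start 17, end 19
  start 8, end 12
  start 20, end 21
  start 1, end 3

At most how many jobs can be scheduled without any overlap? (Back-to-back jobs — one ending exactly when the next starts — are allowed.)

6

Sorted by end: (1,3)  (4,7)  (3,8)  (7,11)  (8,12)  (7,13)  (15,16)  (9,17)  (17,18)  (17,19)  (20,21)
take (1,3); take (4,7); take (7,11); take (15,16); skip (9,17); take (17,18); skip (17,19); take (20,21).
Selected 6 jobs.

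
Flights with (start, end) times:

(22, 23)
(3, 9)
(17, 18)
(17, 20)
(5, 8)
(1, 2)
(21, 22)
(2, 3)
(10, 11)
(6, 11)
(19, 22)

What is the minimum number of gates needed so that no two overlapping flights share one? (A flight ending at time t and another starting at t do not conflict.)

Events (time:±→running): 1:+→1 2:-→0 2:+→1 3:-→0 3:+→1 5:+→2 6:+→3 … peak 3.

3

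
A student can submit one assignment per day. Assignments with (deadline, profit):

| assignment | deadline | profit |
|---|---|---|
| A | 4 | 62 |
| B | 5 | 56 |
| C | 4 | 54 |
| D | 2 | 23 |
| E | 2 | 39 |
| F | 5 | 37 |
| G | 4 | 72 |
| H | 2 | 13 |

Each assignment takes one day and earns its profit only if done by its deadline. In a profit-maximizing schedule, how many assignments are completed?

5

Sort by profit descending; place each in the latest free slot ≤ its deadline.
Profit order: G=72 A=62 B=56 C=54 E=39 F=37 D=23 H=13
Assign: G→slot 4, A→slot 3, B→slot 5, C→slot 2, E→slot 1, F skipped, D skipped, H skipped.
Slots: [1:E] [2:C] [3:A] [4:G] [5:B]
5 of 8 scheduled.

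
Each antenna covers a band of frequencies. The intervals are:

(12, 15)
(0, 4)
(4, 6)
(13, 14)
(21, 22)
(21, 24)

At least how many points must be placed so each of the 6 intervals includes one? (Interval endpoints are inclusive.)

Sort by right endpoint; whenever an interval is uncovered, place a point at its right end.
By right end: [0,4]  [4,6]  [13,14]  [12,15]  [21,22]  [21,24]
[0,4] uncovered → point at 4; [13,14] uncovered → point at 14; [21,22] uncovered → point at 22.
Points: 4, 14, 22 (3 total).

3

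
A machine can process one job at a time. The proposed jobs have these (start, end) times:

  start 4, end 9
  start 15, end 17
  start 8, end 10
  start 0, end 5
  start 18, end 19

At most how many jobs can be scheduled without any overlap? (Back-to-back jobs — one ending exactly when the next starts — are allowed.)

Sort by end time and greedily take each interval whose start is ≥ the last chosen end.
Sorted by end: (0,5)  (4,9)  (8,10)  (15,17)  (18,19)
take (0,5); take (8,10); take (15,17); take (18,19).
Selected 4 jobs.

4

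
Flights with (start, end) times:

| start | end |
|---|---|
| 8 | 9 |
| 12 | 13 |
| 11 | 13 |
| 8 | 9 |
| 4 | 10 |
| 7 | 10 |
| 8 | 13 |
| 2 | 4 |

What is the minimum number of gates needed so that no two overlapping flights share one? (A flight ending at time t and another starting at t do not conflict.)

Count concurrent intervals with a sweep; the peak is the room count.
starts: [2, 4, 7, 8, 8, 8, 11, 12]
ends:   [4, 9, 9, 10, 10, 13, 13, 13]
s2→1 e4→0 s4→1 s7→2 s8→3 s8→4 s8→5  — peak 5.

5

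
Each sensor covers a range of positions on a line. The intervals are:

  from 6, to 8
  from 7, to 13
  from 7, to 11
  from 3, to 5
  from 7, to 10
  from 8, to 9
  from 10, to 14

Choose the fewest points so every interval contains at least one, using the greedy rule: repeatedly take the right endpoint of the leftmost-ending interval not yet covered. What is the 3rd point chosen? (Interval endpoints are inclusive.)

Process intervals by earliest right end; each time one isn't hit yet, stab at its right endpoint.
By right end: [3,5]  [6,8]  [8,9]  [7,10]  [7,11]  [7,13]  [10,14]
[3,5] uncovered → point at 5; [6,8] uncovered → point at 8; [10,14] uncovered → point at 14.
Points: 5, 8, 14 (3 total).

14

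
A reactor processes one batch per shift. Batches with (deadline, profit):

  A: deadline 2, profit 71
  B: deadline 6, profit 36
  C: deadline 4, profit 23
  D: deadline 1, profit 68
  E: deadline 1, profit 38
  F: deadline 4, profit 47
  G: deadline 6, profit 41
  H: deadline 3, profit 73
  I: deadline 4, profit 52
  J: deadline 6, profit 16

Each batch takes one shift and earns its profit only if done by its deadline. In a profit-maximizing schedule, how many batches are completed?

Take jobs in profit order; each goes to the latest open slot no later than its deadline.
Profit order: H=73 A=71 D=68 I=52 F=47 G=41 E=38 B=36 C=23 J=16
Assign: H→slot 3, A→slot 2, D→slot 1, I→slot 4, F skipped, G→slot 6, E skipped, B→slot 5, C skipped, J skipped.
Slots: [1:D] [2:A] [3:H] [4:I] [5:B] [6:G]
6 of 10 scheduled.

6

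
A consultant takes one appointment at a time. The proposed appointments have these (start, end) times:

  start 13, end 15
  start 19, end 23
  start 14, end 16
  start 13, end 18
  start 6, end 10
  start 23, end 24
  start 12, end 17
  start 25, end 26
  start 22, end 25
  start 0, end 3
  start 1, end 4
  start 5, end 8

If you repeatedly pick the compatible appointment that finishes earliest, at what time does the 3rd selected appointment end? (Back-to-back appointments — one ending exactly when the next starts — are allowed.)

Order by finish time; keep every interval that doesn't clash with the previous kept one.
Sorted by end: (0,3)  (1,4)  (5,8)  (6,10)  (13,15)  (14,16)  (12,17)  (13,18)  (19,23)  (23,24)  (22,25)  (25,26)
take (0,3); take (5,8); skip (6,10); take (13,15); skip (12,17); take (19,23); take (23,24); skip (22,25); take (25,26).
Selected: (0,3) (5,8) (13,15) (19,23) (23,24) (25,26)

15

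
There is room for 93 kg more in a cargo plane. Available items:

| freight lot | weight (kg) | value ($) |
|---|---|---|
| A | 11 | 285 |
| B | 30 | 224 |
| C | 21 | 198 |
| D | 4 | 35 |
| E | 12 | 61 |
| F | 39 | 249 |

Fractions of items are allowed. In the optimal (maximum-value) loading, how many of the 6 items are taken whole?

Ratios (sorted): A 25.91, C 9.43, D 8.75, B 7.47, F 6.38, E 5.08
take A (11 @ 285); take C (21 @ 198); take D (4 @ 35); take B (30 @ 224); take 27/39 of F → 172.38. Capacity used 93/93.
4 item(s) taken whole; one partial (take 27/39 of F).

4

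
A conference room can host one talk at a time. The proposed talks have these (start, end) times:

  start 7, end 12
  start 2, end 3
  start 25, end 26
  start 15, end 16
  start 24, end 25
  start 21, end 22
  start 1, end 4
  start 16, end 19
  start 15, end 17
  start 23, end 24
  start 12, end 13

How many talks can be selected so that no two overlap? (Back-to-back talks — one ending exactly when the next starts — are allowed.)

Sort by end time and greedily take each interval whose start is ≥ the last chosen end.
By end time: (2,3), (1,4), (7,12), (12,13), (15,16), (15,17), (16,19), (21,22), (23,24), (24,25), (25,26).
Pick (2,3); next start ≥ 3 → (7,12); next start ≥ 12 → (12,13); next start ≥ 13 → (15,16); next start ≥ 16 → (16,19); next start ≥ 19 → (21,22); next start ≥ 22 → (23,24); next start ≥ 24 → (24,25); next start ≥ 25 → (25,26).
Selected 9 talks.

9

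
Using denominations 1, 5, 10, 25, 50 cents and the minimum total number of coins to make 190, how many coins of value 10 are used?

Use the largest denomination that fits, subtract, and repeat.
190 = 3×50 + 1×25 + 1×10 + 1×5
Count of 10: 1

1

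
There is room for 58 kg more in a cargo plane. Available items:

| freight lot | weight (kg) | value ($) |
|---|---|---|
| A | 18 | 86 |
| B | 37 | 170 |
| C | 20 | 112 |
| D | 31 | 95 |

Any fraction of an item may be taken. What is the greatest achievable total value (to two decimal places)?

289.89

Order: C (112/20=5.60) > A (86/18=4.78) > B (170/37=4.59) > D (95/31=3.06)
Fill: take C (20 @ 112) → take A (18 @ 86) → take 20/37 of B → 91.89; 58/58 used.
Total value = 289.89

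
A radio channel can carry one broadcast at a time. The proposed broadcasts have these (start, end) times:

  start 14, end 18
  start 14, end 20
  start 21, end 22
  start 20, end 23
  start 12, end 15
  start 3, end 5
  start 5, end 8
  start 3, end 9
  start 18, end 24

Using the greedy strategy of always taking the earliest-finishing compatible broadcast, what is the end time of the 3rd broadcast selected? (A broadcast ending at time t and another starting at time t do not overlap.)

By end time: (3,5), (5,8), (3,9), (12,15), (14,18), (14,20), (21,22), (20,23), (18,24).
Pick (3,5); next start ≥ 5 → (5,8); next start ≥ 8 → (12,15); next start ≥ 15 → (21,22).
Selected: (3,5) (5,8) (12,15) (21,22)

15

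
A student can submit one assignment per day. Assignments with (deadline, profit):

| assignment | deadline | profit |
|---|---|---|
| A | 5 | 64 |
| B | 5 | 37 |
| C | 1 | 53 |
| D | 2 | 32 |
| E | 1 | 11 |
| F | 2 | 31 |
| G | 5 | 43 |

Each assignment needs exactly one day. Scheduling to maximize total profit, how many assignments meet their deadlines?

Sort by profit descending; place each in the latest free slot ≤ its deadline.
Profit order: A=64 C=53 G=43 B=37 D=32 F=31 E=11
Assign: A→slot 5, C→slot 1, G→slot 4, B→slot 3, D→slot 2, F skipped, E skipped.
Slots: [1:C] [2:D] [3:B] [4:G] [5:A]
5 of 7 scheduled.

5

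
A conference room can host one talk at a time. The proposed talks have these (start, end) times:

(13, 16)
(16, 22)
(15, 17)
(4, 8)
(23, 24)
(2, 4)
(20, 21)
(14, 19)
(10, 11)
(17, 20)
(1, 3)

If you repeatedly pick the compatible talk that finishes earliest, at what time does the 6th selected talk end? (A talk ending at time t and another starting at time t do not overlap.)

Greedy by earliest finish: after sorting by end time, pick each interval compatible with the last pick.
By end time: (1,3), (2,4), (4,8), (10,11), (13,16), (15,17), (14,19), (17,20), (20,21), (16,22), (23,24).
Pick (1,3); next start ≥ 3 → (4,8); next start ≥ 8 → (10,11); next start ≥ 11 → (13,16); next start ≥ 16 → (17,20); next start ≥ 20 → (20,21); next start ≥ 21 → (23,24).
Selected: (1,3) (4,8) (10,11) (13,16) (17,20) (20,21) (23,24)

21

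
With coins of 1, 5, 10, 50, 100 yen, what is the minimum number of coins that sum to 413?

413 − 4×100→13 − 1×10→3 − 3×1→0
Total coins = 4 + 1 + 3 = 8

8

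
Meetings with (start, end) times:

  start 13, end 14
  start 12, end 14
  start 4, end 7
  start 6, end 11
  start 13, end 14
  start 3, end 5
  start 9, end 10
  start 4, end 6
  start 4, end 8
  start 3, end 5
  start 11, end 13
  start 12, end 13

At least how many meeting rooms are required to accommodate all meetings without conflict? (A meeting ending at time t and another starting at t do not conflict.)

Events (time:±→running): 3:+→1 3:+→2 4:+→3 4:+→4 4:+→5 … peak 5.

5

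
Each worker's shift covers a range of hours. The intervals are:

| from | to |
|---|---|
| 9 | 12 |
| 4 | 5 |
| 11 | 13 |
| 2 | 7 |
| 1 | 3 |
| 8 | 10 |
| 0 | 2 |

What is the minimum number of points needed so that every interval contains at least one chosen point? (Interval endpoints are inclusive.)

Sorted: [0,2] [1,3] [4,5] [2,7] [8,10] [9,12] [11,13]
{[0,2],[1,3]} hit by 2; {[4,5],[2,7]} hit by 5; {[8,10],[9,12]} hit by 10; {[11,13]} hit by 13.
Points: 2, 5, 10, 13 (4 total).

4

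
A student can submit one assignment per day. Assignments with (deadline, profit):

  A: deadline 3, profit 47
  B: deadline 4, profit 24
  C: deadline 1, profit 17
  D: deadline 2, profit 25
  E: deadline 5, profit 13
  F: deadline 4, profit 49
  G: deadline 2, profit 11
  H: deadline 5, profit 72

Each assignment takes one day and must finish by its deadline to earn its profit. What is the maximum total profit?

Take jobs in profit order; each goes to the latest open slot no later than its deadline.
Profit order: H=72 F=49 A=47 D=25 B=24 C=17 E=13 G=11
Assign: H→slot 5, F→slot 4, A→slot 3, D→slot 2, B→slot 1, C skipped, E skipped, G skipped.
Slots: [1:B] [2:D] [3:A] [4:F] [5:H]
Profit = 24 + 25 + 47 + 49 + 72 = 217

217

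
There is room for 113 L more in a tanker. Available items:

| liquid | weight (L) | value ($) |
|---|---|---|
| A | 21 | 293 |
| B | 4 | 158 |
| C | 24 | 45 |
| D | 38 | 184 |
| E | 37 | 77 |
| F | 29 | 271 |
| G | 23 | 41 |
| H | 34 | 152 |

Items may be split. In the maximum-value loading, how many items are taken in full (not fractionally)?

Ratios (sorted): B 39.50, A 13.95, F 9.34, D 4.84, H 4.47, E 2.08, C 1.88, G 1.78
take B (4 @ 158); take A (21 @ 293); take F (29 @ 271); take D (38 @ 184); take 21/34 of H → 93.88. Capacity used 113/113.
4 item(s) taken whole; one partial (take 21/34 of H).

4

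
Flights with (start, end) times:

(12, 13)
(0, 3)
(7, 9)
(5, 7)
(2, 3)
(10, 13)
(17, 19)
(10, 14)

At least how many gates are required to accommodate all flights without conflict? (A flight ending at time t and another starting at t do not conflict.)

starts: [0, 2, 5, 7, 10, 10, 12, 17]
ends:   [3, 3, 7, 9, 13, 13, 14, 19]
s0→1 s2→2 e3→1 e3→0 s5→1 e7→0 s7→1 e9→0 s10→1 s10→2 s12→3  — peak 3.

3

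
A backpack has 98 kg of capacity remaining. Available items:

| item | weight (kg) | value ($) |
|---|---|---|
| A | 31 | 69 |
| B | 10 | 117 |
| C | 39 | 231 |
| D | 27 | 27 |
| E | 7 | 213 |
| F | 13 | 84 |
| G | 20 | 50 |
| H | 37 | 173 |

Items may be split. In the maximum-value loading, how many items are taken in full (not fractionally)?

4

Greedy by value/weight ratio, highest first.
Ratios (sorted): E 30.43, B 11.70, F 6.46, C 5.92, H 4.68, G 2.50, A 2.23, D 1.00
take E (7 @ 213); take B (10 @ 117); take F (13 @ 84); take C (39 @ 231); take 29/37 of H → 135.59. Capacity used 98/98.
4 item(s) taken whole; one partial (take 29/37 of H).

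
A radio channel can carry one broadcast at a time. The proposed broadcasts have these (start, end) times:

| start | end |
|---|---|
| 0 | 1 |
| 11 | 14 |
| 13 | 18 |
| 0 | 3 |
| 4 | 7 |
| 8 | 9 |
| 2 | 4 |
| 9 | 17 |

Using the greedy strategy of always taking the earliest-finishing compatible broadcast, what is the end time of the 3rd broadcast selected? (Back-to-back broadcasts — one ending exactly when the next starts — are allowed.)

7

Greedy by earliest finish: after sorting by end time, pick each interval compatible with the last pick.
By end time: (0,1), (0,3), (2,4), (4,7), (8,9), (11,14), (9,17), (13,18).
Pick (0,1); next start ≥ 1 → (2,4); next start ≥ 4 → (4,7); next start ≥ 7 → (8,9); next start ≥ 9 → (11,14).
Selected: (0,1) (2,4) (4,7) (8,9) (11,14)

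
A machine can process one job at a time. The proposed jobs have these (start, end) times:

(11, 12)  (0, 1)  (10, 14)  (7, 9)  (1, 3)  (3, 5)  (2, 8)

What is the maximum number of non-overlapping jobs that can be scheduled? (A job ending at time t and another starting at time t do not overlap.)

5

Sorted by end: (0,1)  (1,3)  (3,5)  (2,8)  (7,9)  (11,12)  (10,14)
take (0,1); take (1,3); take (3,5); take (7,9); take (11,12).
Selected 5 jobs.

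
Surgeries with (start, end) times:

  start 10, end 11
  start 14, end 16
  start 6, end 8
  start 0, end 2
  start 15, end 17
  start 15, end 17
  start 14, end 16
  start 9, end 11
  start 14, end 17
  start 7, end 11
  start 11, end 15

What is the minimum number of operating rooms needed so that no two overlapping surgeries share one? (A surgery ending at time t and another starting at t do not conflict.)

5

Count concurrent intervals with a sweep; the peak is the room count.
starts: [0, 6, 7, 9, 10, 11, 14, 14, 14, 15, 15]
ends:   [2, 8, 11, 11, 11, 15, 16, 16, 17, 17, 17]
s0→1 e2→0 s6→1 s7→2 e8→1 s9→2 s10→3 e11→2 e11→1 e11→0 s11→1 s14→2 s14→3 s14→4 e15→3 s15→4 s15→5  — peak 5.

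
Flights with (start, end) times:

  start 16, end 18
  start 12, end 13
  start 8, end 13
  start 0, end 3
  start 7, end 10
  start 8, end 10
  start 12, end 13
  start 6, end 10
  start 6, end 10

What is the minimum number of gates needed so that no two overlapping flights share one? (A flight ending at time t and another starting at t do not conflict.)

The answer is the maximum number of intervals overlapping at any instant.
Events (time:±→running): 0:+→1 3:-→0 6:+→1 6:+→2 7:+→3 8:+→4 8:+→5 … peak 5.

5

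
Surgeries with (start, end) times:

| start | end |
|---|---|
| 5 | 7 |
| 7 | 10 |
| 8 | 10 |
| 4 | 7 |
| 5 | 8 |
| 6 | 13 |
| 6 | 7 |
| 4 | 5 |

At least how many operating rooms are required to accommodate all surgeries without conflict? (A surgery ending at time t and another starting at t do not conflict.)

Events (time:±→running): 4:+→1 4:+→2 5:-→1 5:+→2 5:+→3 6:+→4 6:+→5 … peak 5.

5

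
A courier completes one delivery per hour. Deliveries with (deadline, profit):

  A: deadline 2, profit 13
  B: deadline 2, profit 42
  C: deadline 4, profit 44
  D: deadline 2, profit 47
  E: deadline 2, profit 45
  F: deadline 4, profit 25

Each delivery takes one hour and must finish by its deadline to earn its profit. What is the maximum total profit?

161

Sort by profit descending; place each in the latest free slot ≤ its deadline.
By profit: D(d2,47), E(d2,45), C(d4,44), B(d2,42), F(d4,25), A(d2,13)
D→slot 2; E→slot 1; C→slot 4; B skipped; F→slot 3; A skipped.
Profit = 45 + 47 + 25 + 44 = 161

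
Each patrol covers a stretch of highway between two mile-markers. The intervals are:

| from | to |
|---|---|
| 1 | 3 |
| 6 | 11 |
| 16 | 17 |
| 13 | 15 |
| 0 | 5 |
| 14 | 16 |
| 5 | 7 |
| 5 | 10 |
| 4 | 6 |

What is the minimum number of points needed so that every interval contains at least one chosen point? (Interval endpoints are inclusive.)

Process intervals by earliest right end; each time one isn't hit yet, stab at its right endpoint.
Sorted: [1,3] [0,5] [4,6] [5,7] [5,10] [6,11] [13,15] [14,16] [16,17]
{[1,3],[0,5]} hit by 3; {[4,6],[5,7],[5,10],[6,11]} hit by 6; {[13,15],[14,16]} hit by 15; {[16,17]} hit by 17.
Points: 3, 6, 15, 17 (4 total).

4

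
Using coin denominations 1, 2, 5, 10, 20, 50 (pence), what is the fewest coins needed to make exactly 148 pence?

Use the largest denomination that fits, subtract, and repeat.
148 − 2×50→48 − 2×20→8 − 1×5→3 − 1×2→1 − 1×1→0
Total coins = 2 + 2 + 1 + 1 + 1 = 7

7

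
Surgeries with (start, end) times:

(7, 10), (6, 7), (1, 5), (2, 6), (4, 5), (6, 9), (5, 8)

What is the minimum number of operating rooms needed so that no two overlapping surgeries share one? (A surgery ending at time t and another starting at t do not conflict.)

Count concurrent intervals with a sweep; the peak is the room count.
starts: [1, 2, 4, 5, 6, 6, 7]
ends:   [5, 5, 6, 7, 8, 9, 10]
s1→1 s2→2 s4→3  — peak 3.

3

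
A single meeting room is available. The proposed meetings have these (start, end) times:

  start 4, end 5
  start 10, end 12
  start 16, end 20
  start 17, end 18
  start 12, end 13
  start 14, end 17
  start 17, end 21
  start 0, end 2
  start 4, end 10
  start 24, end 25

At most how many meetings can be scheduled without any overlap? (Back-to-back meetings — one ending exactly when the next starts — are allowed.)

Greedy by earliest finish: after sorting by end time, pick each interval compatible with the last pick.
Sorted by end: (0,2)  (4,5)  (4,10)  (10,12)  (12,13)  (14,17)  (17,18)  (16,20)  (17,21)  (24,25)
take (0,2); take (4,5); take (10,12); take (12,13); take (14,17); take (17,18); skip (17,21); take (24,25).
Selected 7 meetings.

7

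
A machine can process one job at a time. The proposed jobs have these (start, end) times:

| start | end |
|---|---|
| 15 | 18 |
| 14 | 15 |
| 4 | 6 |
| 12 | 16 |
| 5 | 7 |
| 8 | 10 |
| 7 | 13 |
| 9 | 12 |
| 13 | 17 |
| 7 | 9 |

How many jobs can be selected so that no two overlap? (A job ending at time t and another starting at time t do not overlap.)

5

By end time: (4,6), (5,7), (7,9), (8,10), (9,12), (7,13), (14,15), (12,16), (13,17), (15,18).
Pick (4,6); next start ≥ 6 → (7,9); next start ≥ 9 → (9,12); next start ≥ 12 → (14,15); next start ≥ 15 → (15,18).
Selected 5 jobs.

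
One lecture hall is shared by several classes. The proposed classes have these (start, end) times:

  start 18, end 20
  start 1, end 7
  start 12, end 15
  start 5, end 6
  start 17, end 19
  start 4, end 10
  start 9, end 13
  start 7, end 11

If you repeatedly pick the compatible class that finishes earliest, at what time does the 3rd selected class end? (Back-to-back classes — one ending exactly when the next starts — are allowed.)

Order by finish time; keep every interval that doesn't clash with the previous kept one.
Sorted by end: (5,6)  (1,7)  (4,10)  (7,11)  (9,13)  (12,15)  (17,19)  (18,20)
take (5,6); take (7,11); take (12,15); take (17,19); skip (18,20).
Selected: (5,6) (7,11) (12,15) (17,19)

15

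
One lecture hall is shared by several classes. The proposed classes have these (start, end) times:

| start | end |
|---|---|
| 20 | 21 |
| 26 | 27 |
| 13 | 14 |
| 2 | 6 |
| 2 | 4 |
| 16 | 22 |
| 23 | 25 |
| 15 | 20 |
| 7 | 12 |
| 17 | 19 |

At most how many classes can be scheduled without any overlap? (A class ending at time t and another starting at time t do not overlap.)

Order by finish time; keep every interval that doesn't clash with the previous kept one.
By end time: (2,4), (2,6), (7,12), (13,14), (17,19), (15,20), (20,21), (16,22), (23,25), (26,27).
Pick (2,4); next start ≥ 4 → (7,12); next start ≥ 12 → (13,14); next start ≥ 14 → (17,19); next start ≥ 19 → (20,21); next start ≥ 21 → (23,25); next start ≥ 25 → (26,27).
Selected 7 classes.

7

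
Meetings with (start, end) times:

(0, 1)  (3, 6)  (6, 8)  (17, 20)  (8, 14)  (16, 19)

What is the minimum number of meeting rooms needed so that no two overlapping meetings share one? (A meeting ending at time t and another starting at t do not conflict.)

starts: [0, 3, 6, 8, 16, 17]
ends:   [1, 6, 8, 14, 19, 20]
s0→1 e1→0 s3→1 e6→0 s6→1 e8→0 s8→1 e14→0 s16→1 s17→2  — peak 2.

2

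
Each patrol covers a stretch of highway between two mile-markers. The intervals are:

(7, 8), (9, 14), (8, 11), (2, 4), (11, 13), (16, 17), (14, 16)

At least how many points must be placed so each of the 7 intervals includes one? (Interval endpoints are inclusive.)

Sort by right endpoint; whenever an interval is uncovered, place a point at its right end.
Sorted: [2,4] [7,8] [8,11] [11,13] [9,14] [14,16] [16,17]
{[2,4]} hit by 4; {[7,8],[8,11]} hit by 8; {[11,13],[9,14]} hit by 13; {[14,16],[16,17]} hit by 16.
Points: 4, 8, 13, 16 (4 total).

4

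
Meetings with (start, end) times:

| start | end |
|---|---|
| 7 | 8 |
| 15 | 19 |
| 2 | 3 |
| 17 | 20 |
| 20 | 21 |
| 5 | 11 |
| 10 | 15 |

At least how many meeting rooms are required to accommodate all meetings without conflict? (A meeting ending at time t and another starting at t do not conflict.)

2

Events (time:±→running): 2:+→1 3:-→0 5:+→1 7:+→2 … peak 2.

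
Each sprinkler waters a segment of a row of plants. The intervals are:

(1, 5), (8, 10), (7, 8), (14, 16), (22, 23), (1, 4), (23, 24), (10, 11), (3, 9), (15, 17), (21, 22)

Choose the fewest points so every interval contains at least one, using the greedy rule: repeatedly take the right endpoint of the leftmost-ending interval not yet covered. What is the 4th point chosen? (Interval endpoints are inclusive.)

By right end: [1,4]  [1,5]  [7,8]  [3,9]  [8,10]  [10,11]  [14,16]  [15,17]  [21,22]  [22,23]  [23,24]
[1,4] uncovered → point at 4; [7,8] uncovered → point at 8; [10,11] uncovered → point at 11; [14,16] uncovered → point at 16; [21,22] uncovered → point at 22; [23,24] uncovered → point at 24.
Points: 4, 8, 11, 16, 22, 24 (6 total).

16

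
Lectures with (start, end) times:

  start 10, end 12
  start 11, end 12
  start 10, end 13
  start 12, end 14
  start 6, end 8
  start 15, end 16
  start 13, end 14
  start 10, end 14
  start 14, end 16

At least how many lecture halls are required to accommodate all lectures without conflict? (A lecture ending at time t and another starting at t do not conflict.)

The answer is the maximum number of intervals overlapping at any instant.
Events (time:±→running): 6:+→1 8:-→0 10:+→1 10:+→2 10:+→3 11:+→4 … peak 4.

4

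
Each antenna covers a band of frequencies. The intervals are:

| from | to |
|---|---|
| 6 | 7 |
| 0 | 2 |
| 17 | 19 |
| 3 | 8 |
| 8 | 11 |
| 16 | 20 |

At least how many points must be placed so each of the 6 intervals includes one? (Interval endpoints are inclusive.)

4

Process intervals by earliest right end; each time one isn't hit yet, stab at its right endpoint.
Sorted: [0,2] [6,7] [3,8] [8,11] [17,19] [16,20]
{[0,2]} hit by 2; {[6,7],[3,8]} hit by 7; {[8,11]} hit by 11; {[17,19],[16,20]} hit by 19.
Points: 2, 7, 11, 19 (4 total).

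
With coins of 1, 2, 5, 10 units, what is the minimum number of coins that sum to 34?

5

34 = 3×10 + 2×2
Total coins = 3 + 2 = 5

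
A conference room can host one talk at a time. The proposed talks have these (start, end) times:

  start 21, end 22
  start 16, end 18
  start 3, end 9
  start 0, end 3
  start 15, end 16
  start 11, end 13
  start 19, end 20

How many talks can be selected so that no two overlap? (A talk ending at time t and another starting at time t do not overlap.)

7

Greedy by earliest finish: after sorting by end time, pick each interval compatible with the last pick.
By end time: (0,3), (3,9), (11,13), (15,16), (16,18), (19,20), (21,22).
Pick (0,3); next start ≥ 3 → (3,9); next start ≥ 9 → (11,13); next start ≥ 13 → (15,16); next start ≥ 16 → (16,18); next start ≥ 18 → (19,20); next start ≥ 20 → (21,22).
Selected 7 talks.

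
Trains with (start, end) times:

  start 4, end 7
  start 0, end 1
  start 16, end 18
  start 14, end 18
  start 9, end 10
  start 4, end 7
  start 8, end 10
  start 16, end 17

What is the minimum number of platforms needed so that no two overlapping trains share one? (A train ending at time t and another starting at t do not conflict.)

starts: [0, 4, 4, 8, 9, 14, 16, 16]
ends:   [1, 7, 7, 10, 10, 17, 18, 18]
s0→1 e1→0 s4→1 s4→2 e7→1 e7→0 s8→1 s9→2 e10→1 e10→0 s14→1 s16→2 s16→3  — peak 3.

3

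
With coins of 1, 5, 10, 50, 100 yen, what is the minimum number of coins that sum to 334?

10

Use the largest denomination that fits, subtract, and repeat.
334 = 3×100 + 3×10 + 4×1
Total coins = 3 + 3 + 4 = 10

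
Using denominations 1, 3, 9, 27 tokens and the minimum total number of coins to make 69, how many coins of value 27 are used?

Greedy: take as many of the largest coin as possible, then repeat with the remainder.
69 = 2×27 + 1×9 + 2×3
Count of 27: 2

2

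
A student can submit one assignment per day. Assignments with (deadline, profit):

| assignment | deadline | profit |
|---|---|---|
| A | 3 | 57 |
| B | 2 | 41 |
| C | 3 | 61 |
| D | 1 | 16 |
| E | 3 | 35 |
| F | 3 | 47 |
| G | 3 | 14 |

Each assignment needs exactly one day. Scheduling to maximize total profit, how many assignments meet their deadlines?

3

Sort by profit descending; place each in the latest free slot ≤ its deadline.
By profit: C(d3,61), A(d3,57), F(d3,47), B(d2,41), E(d3,35), D(d1,16), G(d3,14)
C→slot 3; A→slot 2; F→slot 1; B skipped; E skipped; D skipped; G skipped.
3 of 7 scheduled.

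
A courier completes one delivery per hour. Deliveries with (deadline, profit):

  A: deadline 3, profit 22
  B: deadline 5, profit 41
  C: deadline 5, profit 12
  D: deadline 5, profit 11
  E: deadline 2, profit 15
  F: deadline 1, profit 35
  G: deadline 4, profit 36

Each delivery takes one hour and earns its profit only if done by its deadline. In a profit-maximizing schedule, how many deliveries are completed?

5

Profit order: B=41 G=36 F=35 A=22 E=15 C=12 D=11
Assign: B→slot 5, G→slot 4, F→slot 1, A→slot 3, E→slot 2, C skipped, D skipped.
Slots: [1:F] [2:E] [3:A] [4:G] [5:B]
5 of 7 scheduled.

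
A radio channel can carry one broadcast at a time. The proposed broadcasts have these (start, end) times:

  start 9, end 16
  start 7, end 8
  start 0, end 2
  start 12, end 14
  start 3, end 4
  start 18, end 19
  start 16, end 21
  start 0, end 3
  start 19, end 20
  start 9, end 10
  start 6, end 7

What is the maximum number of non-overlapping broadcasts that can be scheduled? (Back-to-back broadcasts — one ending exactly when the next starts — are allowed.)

8

Greedy by earliest finish: after sorting by end time, pick each interval compatible with the last pick.
Sorted by end: (0,2)  (0,3)  (3,4)  (6,7)  (7,8)  (9,10)  (12,14)  (9,16)  (18,19)  (19,20)  (16,21)
take (0,2); take (3,4); take (6,7); take (7,8); take (9,10); take (12,14); skip (9,16); take (18,19); take (19,20).
Selected 8 broadcasts.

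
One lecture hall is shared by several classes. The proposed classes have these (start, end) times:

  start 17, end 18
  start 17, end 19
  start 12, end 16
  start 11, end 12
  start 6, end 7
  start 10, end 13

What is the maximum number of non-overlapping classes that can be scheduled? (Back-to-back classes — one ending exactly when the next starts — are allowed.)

Order by finish time; keep every interval that doesn't clash with the previous kept one.
Sorted by end: (6,7)  (11,12)  (10,13)  (12,16)  (17,18)  (17,19)
take (6,7); take (11,12); take (12,16); take (17,18).
Selected 4 classes.

4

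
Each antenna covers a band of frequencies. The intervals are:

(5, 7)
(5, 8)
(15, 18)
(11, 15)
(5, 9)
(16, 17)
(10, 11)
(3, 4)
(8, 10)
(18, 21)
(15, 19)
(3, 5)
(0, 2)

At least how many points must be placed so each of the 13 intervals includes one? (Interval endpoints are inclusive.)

7

Process intervals by earliest right end; each time one isn't hit yet, stab at its right endpoint.
By right end: [0,2]  [3,4]  [3,5]  [5,7]  [5,8]  [5,9]  [8,10]  [10,11]  [11,15]  [16,17]  [15,18]  [15,19]  [18,21]
[0,2] uncovered → point at 2; [3,4] uncovered → point at 4; [5,7] uncovered → point at 7; [8,10] uncovered → point at 10; [11,15] uncovered → point at 15; [16,17] uncovered → point at 17; [18,21] uncovered → point at 21.
Points: 2, 4, 7, 10, 15, 17, 21 (7 total).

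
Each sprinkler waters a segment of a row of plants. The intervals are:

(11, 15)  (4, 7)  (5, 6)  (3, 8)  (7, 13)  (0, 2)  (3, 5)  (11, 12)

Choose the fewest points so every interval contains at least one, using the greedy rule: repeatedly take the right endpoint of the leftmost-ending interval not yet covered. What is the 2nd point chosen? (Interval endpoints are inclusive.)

Process intervals by earliest right end; each time one isn't hit yet, stab at its right endpoint.
Sorted: [0,2] [3,5] [5,6] [4,7] [3,8] [11,12] [7,13] [11,15]
{[0,2]} hit by 2; {[3,5],[5,6],[4,7],[3,8]} hit by 5; {[11,12],[7,13],[11,15]} hit by 12.
Points: 2, 5, 12 (3 total).

5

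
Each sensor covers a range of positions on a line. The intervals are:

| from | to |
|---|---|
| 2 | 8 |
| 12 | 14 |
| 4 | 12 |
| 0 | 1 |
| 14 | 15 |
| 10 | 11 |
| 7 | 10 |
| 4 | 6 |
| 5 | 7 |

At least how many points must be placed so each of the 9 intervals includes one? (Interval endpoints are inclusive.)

Sort by right endpoint; whenever an interval is uncovered, place a point at its right end.
By right end: [0,1]  [4,6]  [5,7]  [2,8]  [7,10]  [10,11]  [4,12]  [12,14]  [14,15]
[0,1] uncovered → point at 1; [4,6] uncovered → point at 6; [7,10] uncovered → point at 10; [12,14] uncovered → point at 14.
Points: 1, 6, 10, 14 (4 total).

4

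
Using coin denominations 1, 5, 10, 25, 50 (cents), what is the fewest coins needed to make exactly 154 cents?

154 − 3×50→4 − 4×1→0
Total coins = 3 + 4 = 7

7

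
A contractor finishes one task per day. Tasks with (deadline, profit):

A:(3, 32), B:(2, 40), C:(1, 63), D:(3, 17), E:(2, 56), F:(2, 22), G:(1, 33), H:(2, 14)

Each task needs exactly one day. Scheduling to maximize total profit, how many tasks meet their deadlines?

Sort by profit descending; place each in the latest free slot ≤ its deadline.
By profit: C(d1,63), E(d2,56), B(d2,40), G(d1,33), A(d3,32), F(d2,22), D(d3,17), H(d2,14)
C→slot 1; E→slot 2; B skipped; G skipped; A→slot 3; F skipped; D skipped; H skipped.
3 of 8 scheduled.

3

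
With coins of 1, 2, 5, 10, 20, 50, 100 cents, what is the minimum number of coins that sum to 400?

400 = 4×100
Total coins = 4 = 4

4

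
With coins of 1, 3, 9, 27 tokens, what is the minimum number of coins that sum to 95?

95 − 3×27→14 − 1×9→5 − 1×3→2 − 2×1→0
Total coins = 3 + 1 + 1 + 2 = 7

7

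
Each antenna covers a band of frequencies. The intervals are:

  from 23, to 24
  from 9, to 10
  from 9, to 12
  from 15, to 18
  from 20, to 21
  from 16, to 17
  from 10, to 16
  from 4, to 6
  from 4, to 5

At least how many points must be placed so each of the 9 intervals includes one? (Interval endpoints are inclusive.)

5

Sorted: [4,5] [4,6] [9,10] [9,12] [10,16] [16,17] [15,18] [20,21] [23,24]
{[4,5],[4,6]} hit by 5; {[9,10],[9,12],[10,16]} hit by 10; {[16,17],[15,18]} hit by 17; {[20,21]} hit by 21; {[23,24]} hit by 24.
Points: 5, 10, 17, 21, 24 (5 total).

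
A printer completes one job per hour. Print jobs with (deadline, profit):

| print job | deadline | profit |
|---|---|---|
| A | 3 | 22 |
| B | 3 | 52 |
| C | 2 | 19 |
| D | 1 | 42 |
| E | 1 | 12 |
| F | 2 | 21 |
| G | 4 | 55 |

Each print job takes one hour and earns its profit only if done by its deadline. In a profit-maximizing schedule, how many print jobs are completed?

By profit: G(d4,55), B(d3,52), D(d1,42), A(d3,22), F(d2,21), C(d2,19), E(d1,12)
G→slot 4; B→slot 3; D→slot 1; A→slot 2; F skipped; C skipped; E skipped.
4 of 7 scheduled.

4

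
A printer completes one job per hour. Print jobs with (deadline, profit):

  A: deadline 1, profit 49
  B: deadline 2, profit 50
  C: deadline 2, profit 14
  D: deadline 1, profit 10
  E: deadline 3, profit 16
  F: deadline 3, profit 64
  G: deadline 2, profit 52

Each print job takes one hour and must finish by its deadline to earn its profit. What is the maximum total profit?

166

By profit: F(d3,64), G(d2,52), B(d2,50), A(d1,49), E(d3,16), C(d2,14), D(d1,10)
F→slot 3; G→slot 2; B→slot 1; A skipped; E skipped; C skipped; D skipped.
Profit = 50 + 52 + 64 = 166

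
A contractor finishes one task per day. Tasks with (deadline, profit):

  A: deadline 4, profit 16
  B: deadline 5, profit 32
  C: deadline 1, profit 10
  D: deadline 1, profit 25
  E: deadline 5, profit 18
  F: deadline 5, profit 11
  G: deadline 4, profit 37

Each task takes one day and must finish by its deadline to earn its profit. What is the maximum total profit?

128

Profit order: G=37 B=32 D=25 E=18 A=16 F=11 C=10
Assign: G→slot 4, B→slot 5, D→slot 1, E→slot 3, A→slot 2, F skipped, C skipped.
Slots: [1:D] [2:A] [3:E] [4:G] [5:B]
Profit = 25 + 16 + 18 + 37 + 32 = 128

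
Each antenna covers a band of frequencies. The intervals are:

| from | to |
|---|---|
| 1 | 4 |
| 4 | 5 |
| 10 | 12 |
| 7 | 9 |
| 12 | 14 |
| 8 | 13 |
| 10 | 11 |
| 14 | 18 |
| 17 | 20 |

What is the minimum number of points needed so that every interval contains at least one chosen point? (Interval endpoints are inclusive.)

5

By right end: [1,4]  [4,5]  [7,9]  [10,11]  [10,12]  [8,13]  [12,14]  [14,18]  [17,20]
[1,4] uncovered → point at 4; [7,9] uncovered → point at 9; [10,11] uncovered → point at 11; [12,14] uncovered → point at 14; [17,20] uncovered → point at 20.
Points: 4, 9, 11, 14, 20 (5 total).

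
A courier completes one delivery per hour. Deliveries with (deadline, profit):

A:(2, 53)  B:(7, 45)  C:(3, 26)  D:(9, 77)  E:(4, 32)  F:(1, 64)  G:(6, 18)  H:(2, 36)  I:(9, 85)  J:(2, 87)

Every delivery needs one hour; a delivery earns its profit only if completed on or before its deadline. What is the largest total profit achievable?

434

Profit order: J=87 I=85 D=77 F=64 A=53 B=45 H=36 E=32 C=26 G=18
Assign: J→slot 2, I→slot 9, D→slot 8, F→slot 1, A skipped, B→slot 7, H skipped, E→slot 4, C→slot 3, G→slot 6.
Slots: [1:F] [2:J] [3:C] [4:E] [6:G] [7:B] [8:D] [9:I]
Profit = 64 + 87 + 26 + 32 + 18 + 45 + 77 + 85 = 434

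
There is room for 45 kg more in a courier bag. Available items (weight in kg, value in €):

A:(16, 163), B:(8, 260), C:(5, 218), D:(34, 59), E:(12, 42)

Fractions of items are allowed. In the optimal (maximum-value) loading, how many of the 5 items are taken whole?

4

Sort by value per unit weight and fill in that order.
Order: C (218/5=43.60) > B (260/8=32.50) > A (163/16=10.19) > E (42/12=3.50) > D (59/34=1.74)
Fill: take C (5 @ 218) → take B (8 @ 260) → take A (16 @ 163) → take E (12 @ 42) → take 4/34 of D → 6.94; 45/45 used.
4 item(s) taken whole; one partial (take 4/34 of D).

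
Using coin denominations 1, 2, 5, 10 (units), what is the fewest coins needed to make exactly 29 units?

5

Use the largest denomination that fits, subtract, and repeat.
29 = 2×10 + 1×5 + 2×2
Total coins = 2 + 1 + 2 = 5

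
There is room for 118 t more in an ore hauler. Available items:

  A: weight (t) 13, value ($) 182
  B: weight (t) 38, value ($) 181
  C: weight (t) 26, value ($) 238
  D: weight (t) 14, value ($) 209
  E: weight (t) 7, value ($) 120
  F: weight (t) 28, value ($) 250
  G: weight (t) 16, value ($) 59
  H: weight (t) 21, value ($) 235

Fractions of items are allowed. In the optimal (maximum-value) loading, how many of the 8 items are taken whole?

6

Ratios (sorted): E 17.14, D 14.93, A 14.00, H 11.19, C 9.15, F 8.93, B 4.76, G 3.69
take E (7 @ 120); take D (14 @ 209); take A (13 @ 182); take H (21 @ 235); take C (26 @ 238); take F (28 @ 250); take 9/38 of B → 42.87. Capacity used 118/118.
6 item(s) taken whole; one partial (take 9/38 of B).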